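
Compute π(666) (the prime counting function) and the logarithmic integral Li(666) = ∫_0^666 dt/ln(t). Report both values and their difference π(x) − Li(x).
π(666) = 121;  Li(666) ≈ 127.88;  π(x) − Li(x) ≈ -6.88.

Direct count of primes ≤ 666 gives π(666) = 121. Numerical evaluation of the logarithmic integral gives Li(666) ≈ 127.88. The difference π(x) − Li(x) ≈ -6.88 is typically negative for small/moderate x (Li(x) overestimates), though Littlewood's theorem shows this sign changes infinitely often.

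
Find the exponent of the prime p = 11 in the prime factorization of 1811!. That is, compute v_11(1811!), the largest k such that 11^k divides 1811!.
v_11(1811!) = 179

Legendre's formula: v_p(n!) = Σ_{k ≥ 1} ⌊n / p^k⌋. For p = 11, n = 1811, the terms are:
  ⌊1811/11^1⌋ = ⌊1811/11⌋ = 164
  ⌊1811/11^2⌋ = ⌊1811/121⌋ = 14
  ⌊1811/11^3⌋ = ⌊1811/1331⌋ = 1
(the next term ⌊1811/11^4⌋ = 0, terminating the sum). Summing: v_11(1811!) = 164 + 14 + 1 = 179.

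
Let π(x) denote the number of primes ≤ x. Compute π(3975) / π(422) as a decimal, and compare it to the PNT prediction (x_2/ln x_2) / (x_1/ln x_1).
π(3975)/π(422) = 549/82 ≈ 6.6951;  PNT prediction ≈ 6.8704.

π(422) = 82 and π(3975) = 549, so π(3975)/π(422) ≈ 6.6951. The PNT-predicted ratio is (3975/ln(3975)) / (422/ln(422)) ≈ 6.8704. The two agree to within a few percent, as expected.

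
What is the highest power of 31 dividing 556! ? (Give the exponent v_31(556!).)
v_31(556!) = 17

Legendre's formula: v_p(n!) = Σ_{k ≥ 1} ⌊n / p^k⌋. For p = 31, n = 556, the terms are:
  ⌊556/31^1⌋ = ⌊556/31⌋ = 17
(the next term ⌊556/31^2⌋ = 0, terminating the sum). Summing: v_31(556!) = 17 = 17.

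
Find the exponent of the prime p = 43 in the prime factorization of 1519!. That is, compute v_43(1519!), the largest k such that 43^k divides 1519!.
v_43(1519!) = 35

Legendre's formula: v_p(n!) = Σ_{k ≥ 1} ⌊n / p^k⌋. For p = 43, n = 1519, the terms are:
  ⌊1519/43^1⌋ = ⌊1519/43⌋ = 35
(the next term ⌊1519/43^2⌋ = 0, terminating the sum). Summing: v_43(1519!) = 35 = 35.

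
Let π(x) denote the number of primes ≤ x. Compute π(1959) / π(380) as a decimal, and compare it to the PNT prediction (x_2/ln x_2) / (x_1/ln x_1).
π(1959)/π(380) = 297/75 ≈ 3.9600;  PNT prediction ≈ 4.0399.

π(380) = 75 and π(1959) = 297, so π(1959)/π(380) ≈ 3.9600. The PNT-predicted ratio is (1959/ln(1959)) / (380/ln(380)) ≈ 4.0399. The two agree to within a few percent, as expected.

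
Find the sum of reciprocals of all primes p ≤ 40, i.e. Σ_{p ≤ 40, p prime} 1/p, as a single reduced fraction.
Σ 1/p = 11819186711467/7420738134810

π(40) = 12, so the primes ≤ 40 are [2, 3, 5, 7, 11, 13, 17, 19, 23, 29, 31, 37]. Summing 1/p over these primes: 11819186711467/7420738134810 ≈ 1.5927. Mertens estimate ln ln(40) + 0.2615 ≈ 1.5668.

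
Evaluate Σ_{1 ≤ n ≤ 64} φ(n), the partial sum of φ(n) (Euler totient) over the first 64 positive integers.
Σ_{n ≤ 64} φ(n) = 1260

Compute φ(n) for each 1 ≤ n ≤ 64: φ(1) = 1, φ(2) = 1, φ(3) = 2, φ(4) = 2, φ(5) = 4, φ(6) = 2, φ(7) = 6, φ(8) = 4, φ(9) = 6, φ(10) = 4, φ(11) = 10, φ(12) = 4, φ(13) = 12, φ(14) = 6, φ(15) = 8, φ(16) = 8, φ(17) = 16, φ(18) = 6, φ(19) = 18, φ(20) = 8, φ(21) = 12, φ(22) = 10, φ(23) = 22, φ(24) = 8, φ(25) = 20, φ(26) = 12, φ(27) = 18, φ(28) = 12, φ(29) = 28, φ(30) = 8, φ(31) = 30, φ(32) = 16, φ(33) = 20, φ(34) = 16, φ(35) = 24, φ(36) = 12, φ(37) = 36, φ(38) = 18, φ(39) = 24, φ(40) = 16, φ(41) = 40, φ(42) = 12, φ(43) = 42, φ(44) = 20, φ(45) = 24, φ(46) = 22, φ(47) = 46, φ(48) = 16, φ(49) = 42, φ(50) = 20, φ(51) = 32, φ(52) = 24, φ(53) = 52, φ(54) = 18, φ(55) = 40, φ(56) = 24, φ(57) = 36, φ(58) = 28, φ(59) = 58, φ(60) = 16, φ(61) = 60, φ(62) = 30, φ(63) = 36, φ(64) = 32. Summing all 64 values: 1260. (Average order: Σ_{n ≤ x} φ(n) ~ (3/π²) x². For x = 64, (3/π²)·64² ≈ 1245.03.)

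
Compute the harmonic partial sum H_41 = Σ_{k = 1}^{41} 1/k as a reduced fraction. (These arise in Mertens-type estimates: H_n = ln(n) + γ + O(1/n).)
H_41 = 85691034670497533/19914562703599200

Direct summation: H_41 = 1 + 1/2 + ... + 1/41. The least common denominator is lcm(1, ..., 41) = 219060189739591200; over this denominator the numerator is 219060189739591200 + 109530094869795600 + 73020063246530400 + 54765047434897800 + 43812037947918240 + 36510031623265200 + 31294312819941600 + 27382523717448900 + 24340021082176800 + 21906018973959120 + 19914562703599200 + 18255015811632600 + 16850783826122400 + 15647156409970800 + 14604012649306080 + 13691261858724450 + 12885893514093600 + 12170010541088400 + 11529483670504800 + 10953009486979560 + 10431437606647200 + 9957281351799600 + 9524356075634400 + 9127507905816300 + 8762407589583648 + 8425391913061200 + 8113340360725600 + 7823578204985400 + 7553799646192800 + 7302006324653040 + 7066457733535200 + 6845630929362225 + 6638187567866400 + 6442946757046800 + 6258862563988320 + 6085005270544200 + 5920545668637600 + 5764741835252400 + 5616927942040800 + 5476504743489780 + 5342931457063200 = 942601381375472863, so H_41 = 942601381375472863/219060189739591200; reducing by gcd(942601381375472863, 219060189739591200) = 11 gives 85691034670497533/19914562703599200 ≈ 4.30293. (The PNT-adjacent estimate ln(41) + γ ≈ 4.29079 matches within O(1/n).)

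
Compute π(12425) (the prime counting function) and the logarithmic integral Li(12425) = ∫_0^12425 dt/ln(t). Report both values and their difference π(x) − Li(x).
π(12425) = 1483;  Li(12425) ≈ 1506.26;  π(x) − Li(x) ≈ -23.26.

Direct count of primes ≤ 12425 gives π(12425) = 1483. Numerical evaluation of the logarithmic integral gives Li(12425) ≈ 1506.26. The difference π(x) − Li(x) ≈ -23.26 is typically negative for small/moderate x (Li(x) overestimates), though Littlewood's theorem shows this sign changes infinitely often.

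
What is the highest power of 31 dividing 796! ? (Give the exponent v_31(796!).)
v_31(796!) = 25

Legendre's formula: v_p(n!) = Σ_{k ≥ 1} ⌊n / p^k⌋. For p = 31, n = 796, the terms are:
  ⌊796/31^1⌋ = ⌊796/31⌋ = 25
(the next term ⌊796/31^2⌋ = 0, terminating the sum). Summing: v_31(796!) = 25 = 25.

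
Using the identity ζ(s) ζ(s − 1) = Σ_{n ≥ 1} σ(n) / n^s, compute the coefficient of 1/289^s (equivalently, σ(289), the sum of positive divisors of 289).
σ(289) = 307

In the product (Σ m^0/m^s)(Σ k / k^s) = Σ (Σ_{d | n} d) / n^s, the coefficient of 1/n^s is σ(n) = Σ_{d | n} d. For n = 289, divisors are [1, 17, 289]; summing: σ(289) = 307.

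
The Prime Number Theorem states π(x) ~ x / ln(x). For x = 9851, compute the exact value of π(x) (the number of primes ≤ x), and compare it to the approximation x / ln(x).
π(9851) = 1215;  x/ln(x) ≈ 1071.30;  relative error ≈ 11.83%.

Directly count primes up to 9851: π(9851) = 1215. The PNT approximation gives 9851/ln(9851) ≈ 9851/9.19533 ≈ 1071.30. Relative error (π(x) − x/ln(x)) / π(x) ≈ 11.83%; the approximation is known to undercount slightly (Li(x) is a better estimate).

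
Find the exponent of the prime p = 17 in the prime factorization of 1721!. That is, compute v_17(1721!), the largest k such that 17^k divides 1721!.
v_17(1721!) = 106

Legendre's formula: v_p(n!) = Σ_{k ≥ 1} ⌊n / p^k⌋. For p = 17, n = 1721, the terms are:
  ⌊1721/17^1⌋ = ⌊1721/17⌋ = 101
  ⌊1721/17^2⌋ = ⌊1721/289⌋ = 5
(the next term ⌊1721/17^3⌋ = 0, terminating the sum). Summing: v_17(1721!) = 101 + 5 = 106.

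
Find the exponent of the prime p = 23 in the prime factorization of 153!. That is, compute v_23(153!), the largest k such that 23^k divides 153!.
v_23(153!) = 6

Legendre's formula: v_p(n!) = Σ_{k ≥ 1} ⌊n / p^k⌋. For p = 23, n = 153, the terms are:
  ⌊153/23^1⌋ = ⌊153/23⌋ = 6
(the next term ⌊153/23^2⌋ = 0, terminating the sum). Summing: v_23(153!) = 6 = 6.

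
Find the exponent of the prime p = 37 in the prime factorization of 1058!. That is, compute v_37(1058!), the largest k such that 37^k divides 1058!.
v_37(1058!) = 28

Legendre's formula: v_p(n!) = Σ_{k ≥ 1} ⌊n / p^k⌋. For p = 37, n = 1058, the terms are:
  ⌊1058/37^1⌋ = ⌊1058/37⌋ = 28
(the next term ⌊1058/37^2⌋ = 0, terminating the sum). Summing: v_37(1058!) = 28 = 28.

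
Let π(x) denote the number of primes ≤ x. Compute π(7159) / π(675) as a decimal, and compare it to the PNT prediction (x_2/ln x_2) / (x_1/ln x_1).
π(7159)/π(675) = 916/122 ≈ 7.5082;  PNT prediction ≈ 7.7843.

π(675) = 122 and π(7159) = 916, so π(7159)/π(675) ≈ 7.5082. The PNT-predicted ratio is (7159/ln(7159)) / (675/ln(675)) ≈ 7.7843. The two agree to within a few percent, as expected.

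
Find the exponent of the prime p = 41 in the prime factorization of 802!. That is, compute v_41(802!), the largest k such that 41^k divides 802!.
v_41(802!) = 19

Legendre's formula: v_p(n!) = Σ_{k ≥ 1} ⌊n / p^k⌋. For p = 41, n = 802, the terms are:
  ⌊802/41^1⌋ = ⌊802/41⌋ = 19
(the next term ⌊802/41^2⌋ = 0, terminating the sum). Summing: v_41(802!) = 19 = 19.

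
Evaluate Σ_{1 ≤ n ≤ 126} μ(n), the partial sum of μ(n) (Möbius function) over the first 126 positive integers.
Σ_{n ≤ 126} μ(n) = -1

Compute μ(n) for each 1 ≤ n ≤ 126: μ(1) = 1, μ(2) = -1, μ(3) = -1, μ(4) = 0, μ(5) = -1, μ(6) = 1, μ(7) = -1, μ(8) = 0, μ(9) = 0, μ(10) = 1, μ(11) = -1, μ(12) = 0, μ(13) = -1, μ(14) = 1, μ(15) = 1, μ(16) = 0, μ(17) = -1, μ(18) = 0, μ(19) = -1, μ(20) = 0, μ(21) = 1, μ(22) = 1, μ(23) = -1, μ(24) = 0, μ(25) = 0, μ(26) = 1, μ(27) = 0, μ(28) = 0, μ(29) = -1, μ(30) = -1, μ(31) = -1, μ(32) = 0, μ(33) = 1, μ(34) = 1, μ(35) = 1, μ(36) = 0, μ(37) = -1, μ(38) = 1, μ(39) = 1, μ(40) = 0, μ(41) = -1, μ(42) = -1, μ(43) = -1, μ(44) = 0, μ(45) = 0, μ(46) = 1, μ(47) = -1, μ(48) = 0, μ(49) = 0, μ(50) = 0, μ(51) = 1, μ(52) = 0, μ(53) = -1, μ(54) = 0, μ(55) = 1, μ(56) = 0, μ(57) = 1, μ(58) = 1, μ(59) = -1, μ(60) = 0, μ(61) = -1, μ(62) = 1, μ(63) = 0, μ(64) = 0, μ(65) = 1, μ(66) = -1, μ(67) = -1, μ(68) = 0, μ(69) = 1, μ(70) = -1, μ(71) = -1, μ(72) = 0, μ(73) = -1, μ(74) = 1, μ(75) = 0, μ(76) = 0, μ(77) = 1, μ(78) = -1, μ(79) = -1, μ(80) = 0, μ(81) = 0, μ(82) = 1, μ(83) = -1, μ(84) = 0, μ(85) = 1, μ(86) = 1, μ(87) = 1, μ(88) = 0, μ(89) = -1, μ(90) = 0, μ(91) = 1, μ(92) = 0, μ(93) = 1, μ(94) = 1, μ(95) = 1, μ(96) = 0, μ(97) = -1, μ(98) = 0, μ(99) = 0, μ(100) = 0, μ(101) = -1, μ(102) = -1, μ(103) = -1, μ(104) = 0, μ(105) = -1, μ(106) = 1, μ(107) = -1, μ(108) = 0, μ(109) = -1, μ(110) = -1, μ(111) = 1, μ(112) = 0, μ(113) = -1, μ(114) = -1, μ(115) = 1, μ(116) = 0, μ(117) = 0, μ(118) = 1, μ(119) = 1, μ(120) = 0, μ(121) = 0, μ(122) = 1, μ(123) = 1, μ(124) = 0, μ(125) = 0, μ(126) = 0. Summing all 126 values: -1. (Mertens function M(x) = Σ_{n ≤ x} μ(n); on average M(x) should be small (PNT ⟺ M(x) = o(x)).)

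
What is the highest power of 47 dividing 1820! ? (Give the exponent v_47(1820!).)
v_47(1820!) = 38

Legendre's formula: v_p(n!) = Σ_{k ≥ 1} ⌊n / p^k⌋. For p = 47, n = 1820, the terms are:
  ⌊1820/47^1⌋ = ⌊1820/47⌋ = 38
(the next term ⌊1820/47^2⌋ = 0, terminating the sum). Summing: v_47(1820!) = 38 = 38.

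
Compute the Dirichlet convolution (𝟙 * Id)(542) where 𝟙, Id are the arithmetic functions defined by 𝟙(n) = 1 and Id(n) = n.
(𝟙 * Id)(542) = 816

Divisors of 542: [1, 2, 271, 542]. For each d | 542:
  d = 1: 𝟙(1) · Id(542/1) = 1 · 542 = 542
  d = 2: 𝟙(2) · Id(542/2) = 1 · 271 = 271
  d = 271: 𝟙(271) · Id(542/271) = 1 · 2 = 2
  d = 542: 𝟙(542) · Id(542/542) = 1 · 1 = 1
Summing: (𝟙 * Id)(542) = 542 + 271 + 2 + 1 = 816.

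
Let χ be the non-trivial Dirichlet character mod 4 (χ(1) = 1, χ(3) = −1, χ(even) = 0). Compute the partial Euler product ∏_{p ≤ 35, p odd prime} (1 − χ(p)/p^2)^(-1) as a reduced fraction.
∏ = 70163108671177093/76623095660544000

The odd primes p ≤ 35 are [3, 5, 7, 11, 13, 17, 19, 23, 29, 31]. For each, χ(p) = 1 if p ≡ 1 mod 4, χ(p) = −1 if p ≡ 3 mod 4. Taking (1 − χ(p)/p^2)^(-1) = p^2/(p^2 − χ(p)): (1 − (-1)/3^2)^(-1) · (1 − (1)/5^2)^(-1) · (1 − (-1)/7^2)^(-1) · (1 − (-1)/11^2)^(-1) · (1 − (1)/13^2)^(-1) · (1 − (1)/17^2)^(-1) · (1 − (-1)/19^2)^(-1) · (1 − (-1)/23^2)^(-1) · (1 − (1)/29^2)^(-1) · (1 − (-1)/31^2)^(-1) = 70163108671177093/76623095660544000.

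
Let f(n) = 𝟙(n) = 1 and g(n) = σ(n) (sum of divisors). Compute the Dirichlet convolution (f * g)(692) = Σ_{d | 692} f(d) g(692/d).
(𝟙 * σ)(692) = 1925

Divisors of 692: [1, 2, 4, 173, 346, 692]. For each d | 692:
  d = 1: 𝟙(1) · σ(692/1) = 1 · 1218 = 1218
  d = 2: 𝟙(2) · σ(692/2) = 1 · 522 = 522
  d = 4: 𝟙(4) · σ(692/4) = 1 · 174 = 174
  d = 173: 𝟙(173) · σ(692/173) = 1 · 7 = 7
  d = 346: 𝟙(346) · σ(692/346) = 1 · 3 = 3
  d = 692: 𝟙(692) · σ(692/692) = 1 · 1 = 1
Summing: (𝟙 * σ)(692) = 1218 + 522 + 174 + 7 + 3 + 1 = 1925.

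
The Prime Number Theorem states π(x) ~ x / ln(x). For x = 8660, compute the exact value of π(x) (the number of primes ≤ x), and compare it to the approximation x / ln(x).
π(8660) = 1077;  x/ln(x) ≈ 955.17;  relative error ≈ 11.31%.

Directly count primes up to 8660: π(8660) = 1077. The PNT approximation gives 8660/ln(8660) ≈ 8660/9.06647 ≈ 955.17. Relative error (π(x) − x/ln(x)) / π(x) ≈ 11.31%; the approximation is known to undercount slightly (Li(x) is a better estimate).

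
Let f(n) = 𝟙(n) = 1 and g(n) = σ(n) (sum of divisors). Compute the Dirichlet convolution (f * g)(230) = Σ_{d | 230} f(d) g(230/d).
(𝟙 * σ)(230) = 700

Divisors of 230: [1, 2, 5, 10, 23, 46, 115, 230]. For each d | 230:
  d = 1: 𝟙(1) · σ(230/1) = 1 · 432 = 432
  d = 2: 𝟙(2) · σ(230/2) = 1 · 144 = 144
  d = 5: 𝟙(5) · σ(230/5) = 1 · 72 = 72
  d = 10: 𝟙(10) · σ(230/10) = 1 · 24 = 24
  d = 23: 𝟙(23) · σ(230/23) = 1 · 18 = 18
  d = 46: 𝟙(46) · σ(230/46) = 1 · 6 = 6
  d = 115: 𝟙(115) · σ(230/115) = 1 · 3 = 3
  d = 230: 𝟙(230) · σ(230/230) = 1 · 1 = 1
Summing: (𝟙 * σ)(230) = 432 + 144 + 72 + 24 + 18 + 6 + 3 + 1 = 700.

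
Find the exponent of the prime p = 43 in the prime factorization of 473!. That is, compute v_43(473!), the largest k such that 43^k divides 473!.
v_43(473!) = 11

Legendre's formula: v_p(n!) = Σ_{k ≥ 1} ⌊n / p^k⌋. For p = 43, n = 473, the terms are:
  ⌊473/43^1⌋ = ⌊473/43⌋ = 11
(the next term ⌊473/43^2⌋ = 0, terminating the sum). Summing: v_43(473!) = 11 = 11.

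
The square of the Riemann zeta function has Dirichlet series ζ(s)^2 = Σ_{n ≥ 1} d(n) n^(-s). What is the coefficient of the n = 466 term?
d(466) = 4

ζ(s)^2 = (Σ 1/m^s)(Σ 1/k^s). The coefficient of 1/n^s in the product is the number of ordered pairs (m, k) with mk = n, which equals d(n). For n = 466, divisors are [1, 2, 233, 466], so d(466) = 4.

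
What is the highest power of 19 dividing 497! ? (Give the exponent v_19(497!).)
v_19(497!) = 27

Legendre's formula: v_p(n!) = Σ_{k ≥ 1} ⌊n / p^k⌋. For p = 19, n = 497, the terms are:
  ⌊497/19^1⌋ = ⌊497/19⌋ = 26
  ⌊497/19^2⌋ = ⌊497/361⌋ = 1
(the next term ⌊497/19^3⌋ = 0, terminating the sum). Summing: v_19(497!) = 26 + 1 = 27.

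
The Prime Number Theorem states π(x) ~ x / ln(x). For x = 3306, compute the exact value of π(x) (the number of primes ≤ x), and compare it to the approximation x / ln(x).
π(3306) = 464;  x/ln(x) ≈ 407.97;  relative error ≈ 12.07%.

Directly count primes up to 3306: π(3306) = 464. The PNT approximation gives 3306/ln(3306) ≈ 3306/8.10349 ≈ 407.97. Relative error (π(x) − x/ln(x)) / π(x) ≈ 12.07%; the approximation is known to undercount slightly (Li(x) is a better estimate).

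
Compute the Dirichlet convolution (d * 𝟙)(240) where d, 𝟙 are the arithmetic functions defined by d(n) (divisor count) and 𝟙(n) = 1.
(d * 𝟙)(240) = 135

Divisors of 240: [1, 2, 3, 4, 5, 6, 8, 10, 12, 15, 16, 20, 24, 30, 40, 48, 60, 80, 120, 240]. For each d | 240:
  d = 1: d(1) · 𝟙(240/1) = 1 · 1 = 1
  d = 2: d(2) · 𝟙(240/2) = 2 · 1 = 2
  d = 3: d(3) · 𝟙(240/3) = 2 · 1 = 2
  d = 4: d(4) · 𝟙(240/4) = 3 · 1 = 3
  d = 5: d(5) · 𝟙(240/5) = 2 · 1 = 2
  d = 6: d(6) · 𝟙(240/6) = 4 · 1 = 4
  d = 8: d(8) · 𝟙(240/8) = 4 · 1 = 4
  d = 10: d(10) · 𝟙(240/10) = 4 · 1 = 4
  d = 12: d(12) · 𝟙(240/12) = 6 · 1 = 6
  d = 15: d(15) · 𝟙(240/15) = 4 · 1 = 4
  d = 16: d(16) · 𝟙(240/16) = 5 · 1 = 5
  d = 20: d(20) · 𝟙(240/20) = 6 · 1 = 6
  d = 24: d(24) · 𝟙(240/24) = 8 · 1 = 8
  d = 30: d(30) · 𝟙(240/30) = 8 · 1 = 8
  d = 40: d(40) · 𝟙(240/40) = 8 · 1 = 8
  d = 48: d(48) · 𝟙(240/48) = 10 · 1 = 10
  d = 60: d(60) · 𝟙(240/60) = 12 · 1 = 12
  d = 80: d(80) · 𝟙(240/80) = 10 · 1 = 10
  d = 120: d(120) · 𝟙(240/120) = 16 · 1 = 16
  d = 240: d(240) · 𝟙(240/240) = 20 · 1 = 20
Summing: (d * 𝟙)(240) = 1 + 2 + 2 + 3 + 2 + 4 + 4 + 4 + 6 + 4 + 5 + 6 + 8 + 8 + 8 + 10 + 12 + 10 + 16 + 20 = 135.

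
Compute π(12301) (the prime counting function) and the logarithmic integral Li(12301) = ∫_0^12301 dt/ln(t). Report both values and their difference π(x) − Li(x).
π(12301) = 1471;  Li(12301) ≈ 1493.10;  π(x) − Li(x) ≈ -22.10.

Direct count of primes ≤ 12301 gives π(12301) = 1471. Numerical evaluation of the logarithmic integral gives Li(12301) ≈ 1493.10. The difference π(x) − Li(x) ≈ -22.10 is typically negative for small/moderate x (Li(x) overestimates), though Littlewood's theorem shows this sign changes infinitely often.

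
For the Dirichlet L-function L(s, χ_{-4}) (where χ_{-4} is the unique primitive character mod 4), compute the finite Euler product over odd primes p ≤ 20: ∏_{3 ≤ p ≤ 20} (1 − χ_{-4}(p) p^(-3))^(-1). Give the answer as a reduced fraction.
∏ = 2463517706231725/2542314678779904

The odd primes p ≤ 20 are [3, 5, 7, 11, 13, 17, 19]. For each, χ(p) = 1 if p ≡ 1 mod 4, χ(p) = −1 if p ≡ 3 mod 4. Taking (1 − χ(p)/p^3)^(-1) = p^3/(p^3 − χ(p)): (1 − (-1)/3^3)^(-1) · (1 − (1)/5^3)^(-1) · (1 − (-1)/7^3)^(-1) · (1 − (-1)/11^3)^(-1) · (1 − (1)/13^3)^(-1) · (1 − (1)/17^3)^(-1) · (1 − (-1)/19^3)^(-1) = 2463517706231725/2542314678779904.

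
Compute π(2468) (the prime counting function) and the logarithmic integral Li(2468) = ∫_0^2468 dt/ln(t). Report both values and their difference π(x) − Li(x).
π(2468) = 365;  Li(2468) ≈ 375.52;  π(x) − Li(x) ≈ -10.52.

Direct count of primes ≤ 2468 gives π(2468) = 365. Numerical evaluation of the logarithmic integral gives Li(2468) ≈ 375.52. The difference π(x) − Li(x) ≈ -10.52 is typically negative for small/moderate x (Li(x) overestimates), though Littlewood's theorem shows this sign changes infinitely often.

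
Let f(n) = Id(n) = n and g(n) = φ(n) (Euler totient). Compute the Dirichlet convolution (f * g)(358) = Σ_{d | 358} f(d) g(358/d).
(Id * φ)(358) = 1071

Divisors of 358: [1, 2, 179, 358]. For each d | 358:
  d = 1: Id(1) · φ(358/1) = 1 · 178 = 178
  d = 2: Id(2) · φ(358/2) = 2 · 178 = 356
  d = 179: Id(179) · φ(358/179) = 179 · 1 = 179
  d = 358: Id(358) · φ(358/358) = 358 · 1 = 358
Summing: (Id * φ)(358) = 178 + 356 + 179 + 358 = 1071.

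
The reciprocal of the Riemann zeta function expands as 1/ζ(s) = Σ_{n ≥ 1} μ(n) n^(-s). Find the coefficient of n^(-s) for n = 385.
μ(385) = -1

Factor n = 385 = 5 · 7 · 11. μ(n) = 0 if any exponent ≥ 2 (not squarefree); otherwise μ(n) = (−1)^{ω(n)} where ω(n) is the number of distinct prime factors. Applying: μ(385) = -1.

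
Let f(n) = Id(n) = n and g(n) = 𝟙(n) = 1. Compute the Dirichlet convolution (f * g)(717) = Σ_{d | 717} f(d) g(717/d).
(Id * 𝟙)(717) = 960

Divisors of 717: [1, 3, 239, 717]. For each d | 717:
  d = 1: Id(1) · 𝟙(717/1) = 1 · 1 = 1
  d = 3: Id(3) · 𝟙(717/3) = 3 · 1 = 3
  d = 239: Id(239) · 𝟙(717/239) = 239 · 1 = 239
  d = 717: Id(717) · 𝟙(717/717) = 717 · 1 = 717
Summing: (Id * 𝟙)(717) = 1 + 3 + 239 + 717 = 960.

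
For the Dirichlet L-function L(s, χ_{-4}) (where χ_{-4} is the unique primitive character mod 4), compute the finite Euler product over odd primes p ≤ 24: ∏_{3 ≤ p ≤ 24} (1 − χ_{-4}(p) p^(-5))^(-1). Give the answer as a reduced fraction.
∏ = 19221914719363107239019289471588875/19296053991287416836128860852453376

The odd primes p ≤ 24 are [3, 5, 7, 11, 13, 17, 19, 23]. For each, χ(p) = 1 if p ≡ 1 mod 4, χ(p) = −1 if p ≡ 3 mod 4. Taking (1 − χ(p)/p^5)^(-1) = p^5/(p^5 − χ(p)): (1 − (-1)/3^5)^(-1) · (1 − (1)/5^5)^(-1) · (1 − (-1)/7^5)^(-1) · (1 − (-1)/11^5)^(-1) · (1 − (1)/13^5)^(-1) · (1 − (1)/17^5)^(-1) · (1 − (-1)/19^5)^(-1) · (1 − (-1)/23^5)^(-1) = 19221914719363107239019289471588875/19296053991287416836128860852453376.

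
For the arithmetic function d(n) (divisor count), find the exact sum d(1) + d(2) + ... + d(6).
Σ_{n ≤ 6} d(n) = 14

Compute d(n) for each 1 ≤ n ≤ 6: d(1) = 1, d(2) = 2, d(3) = 2, d(4) = 3, d(5) = 2, d(6) = 4. Summing all 6 values: 14. (Dirichlet's divisor formula: Σ_{n ≤ x} d(n) = x ln(x) + (2γ − 1) x + O(√x). For x = 6, the asymptotic estimate is ≈ 11.68.)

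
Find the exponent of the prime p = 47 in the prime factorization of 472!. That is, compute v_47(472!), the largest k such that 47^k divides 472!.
v_47(472!) = 10

Legendre's formula: v_p(n!) = Σ_{k ≥ 1} ⌊n / p^k⌋. For p = 47, n = 472, the terms are:
  ⌊472/47^1⌋ = ⌊472/47⌋ = 10
(the next term ⌊472/47^2⌋ = 0, terminating the sum). Summing: v_47(472!) = 10 = 10.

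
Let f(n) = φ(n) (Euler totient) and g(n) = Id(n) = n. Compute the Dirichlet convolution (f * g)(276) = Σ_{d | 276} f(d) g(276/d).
(φ * Id)(276) = 1800

Divisors of 276: [1, 2, 3, 4, 6, 12, 23, 46, 69, 92, 138, 276]. For each d | 276:
  d = 1: φ(1) · Id(276/1) = 1 · 276 = 276
  d = 2: φ(2) · Id(276/2) = 1 · 138 = 138
  d = 3: φ(3) · Id(276/3) = 2 · 92 = 184
  d = 4: φ(4) · Id(276/4) = 2 · 69 = 138
  d = 6: φ(6) · Id(276/6) = 2 · 46 = 92
  d = 12: φ(12) · Id(276/12) = 4 · 23 = 92
  d = 23: φ(23) · Id(276/23) = 22 · 12 = 264
  d = 46: φ(46) · Id(276/46) = 22 · 6 = 132
  d = 69: φ(69) · Id(276/69) = 44 · 4 = 176
  d = 92: φ(92) · Id(276/92) = 44 · 3 = 132
  d = 138: φ(138) · Id(276/138) = 44 · 2 = 88
  d = 276: φ(276) · Id(276/276) = 88 · 1 = 88
Summing: (φ * Id)(276) = 276 + 138 + 184 + 138 + 92 + 92 + 264 + 132 + 176 + 132 + 88 + 88 = 1800.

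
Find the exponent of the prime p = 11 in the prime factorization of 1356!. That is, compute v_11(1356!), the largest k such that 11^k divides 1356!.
v_11(1356!) = 135

Legendre's formula: v_p(n!) = Σ_{k ≥ 1} ⌊n / p^k⌋. For p = 11, n = 1356, the terms are:
  ⌊1356/11^1⌋ = ⌊1356/11⌋ = 123
  ⌊1356/11^2⌋ = ⌊1356/121⌋ = 11
  ⌊1356/11^3⌋ = ⌊1356/1331⌋ = 1
(the next term ⌊1356/11^4⌋ = 0, terminating the sum). Summing: v_11(1356!) = 123 + 11 + 1 = 135.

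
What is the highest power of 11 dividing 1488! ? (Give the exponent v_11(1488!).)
v_11(1488!) = 148

Legendre's formula: v_p(n!) = Σ_{k ≥ 1} ⌊n / p^k⌋. For p = 11, n = 1488, the terms are:
  ⌊1488/11^1⌋ = ⌊1488/11⌋ = 135
  ⌊1488/11^2⌋ = ⌊1488/121⌋ = 12
  ⌊1488/11^3⌋ = ⌊1488/1331⌋ = 1
(the next term ⌊1488/11^4⌋ = 0, terminating the sum). Summing: v_11(1488!) = 135 + 12 + 1 = 148.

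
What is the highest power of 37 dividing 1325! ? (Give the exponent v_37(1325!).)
v_37(1325!) = 35

Legendre's formula: v_p(n!) = Σ_{k ≥ 1} ⌊n / p^k⌋. For p = 37, n = 1325, the terms are:
  ⌊1325/37^1⌋ = ⌊1325/37⌋ = 35
(the next term ⌊1325/37^2⌋ = 0, terminating the sum). Summing: v_37(1325!) = 35 = 35.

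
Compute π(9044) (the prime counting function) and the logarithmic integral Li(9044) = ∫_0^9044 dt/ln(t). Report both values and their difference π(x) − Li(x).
π(9044) = 1124;  Li(9044) ≈ 1141.78;  π(x) − Li(x) ≈ -17.78.

Direct count of primes ≤ 9044 gives π(9044) = 1124. Numerical evaluation of the logarithmic integral gives Li(9044) ≈ 1141.78. The difference π(x) − Li(x) ≈ -17.78 is typically negative for small/moderate x (Li(x) overestimates), though Littlewood's theorem shows this sign changes infinitely often.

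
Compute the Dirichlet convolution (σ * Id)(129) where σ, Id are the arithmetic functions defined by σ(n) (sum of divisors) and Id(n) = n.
(σ * Id)(129) = 609

Divisors of 129: [1, 3, 43, 129]. For each d | 129:
  d = 1: σ(1) · Id(129/1) = 1 · 129 = 129
  d = 3: σ(3) · Id(129/3) = 4 · 43 = 172
  d = 43: σ(43) · Id(129/43) = 44 · 3 = 132
  d = 129: σ(129) · Id(129/129) = 176 · 1 = 176
Summing: (σ * Id)(129) = 129 + 172 + 132 + 176 = 609.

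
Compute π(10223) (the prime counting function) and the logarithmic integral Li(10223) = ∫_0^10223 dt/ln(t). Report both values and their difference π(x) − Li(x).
π(10223) = 1254;  Li(10223) ≈ 1270.32;  π(x) − Li(x) ≈ -16.32.

Direct count of primes ≤ 10223 gives π(10223) = 1254. Numerical evaluation of the logarithmic integral gives Li(10223) ≈ 1270.32. The difference π(x) − Li(x) ≈ -16.32 is typically negative for small/moderate x (Li(x) overestimates), though Littlewood's theorem shows this sign changes infinitely often.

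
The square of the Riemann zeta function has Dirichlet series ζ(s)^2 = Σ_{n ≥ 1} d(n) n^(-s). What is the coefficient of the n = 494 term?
d(494) = 8

ζ(s)^2 = (Σ 1/m^s)(Σ 1/k^s). The coefficient of 1/n^s in the product is the number of ordered pairs (m, k) with mk = n, which equals d(n). For n = 494, divisors are [1, 2, 13, 19, 26, 38, 247, 494], so d(494) = 8.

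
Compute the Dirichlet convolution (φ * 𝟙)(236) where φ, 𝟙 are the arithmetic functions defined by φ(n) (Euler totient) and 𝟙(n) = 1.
(φ * 𝟙)(236) = 236

Divisors of 236: [1, 2, 4, 59, 118, 236]. For each d | 236:
  d = 1: φ(1) · 𝟙(236/1) = 1 · 1 = 1
  d = 2: φ(2) · 𝟙(236/2) = 1 · 1 = 1
  d = 4: φ(4) · 𝟙(236/4) = 2 · 1 = 2
  d = 59: φ(59) · 𝟙(236/59) = 58 · 1 = 58
  d = 118: φ(118) · 𝟙(236/118) = 58 · 1 = 58
  d = 236: φ(236) · 𝟙(236/236) = 116 · 1 = 116
Summing: (φ * 𝟙)(236) = 1 + 1 + 2 + 58 + 58 + 116 = 236.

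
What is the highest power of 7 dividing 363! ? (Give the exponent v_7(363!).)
v_7(363!) = 59

Legendre's formula: v_p(n!) = Σ_{k ≥ 1} ⌊n / p^k⌋. For p = 7, n = 363, the terms are:
  ⌊363/7^1⌋ = ⌊363/7⌋ = 51
  ⌊363/7^2⌋ = ⌊363/49⌋ = 7
  ⌊363/7^3⌋ = ⌊363/343⌋ = 1
(the next term ⌊363/7^4⌋ = 0, terminating the sum). Summing: v_7(363!) = 51 + 7 + 1 = 59.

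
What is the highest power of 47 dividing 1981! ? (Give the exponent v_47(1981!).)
v_47(1981!) = 42

Legendre's formula: v_p(n!) = Σ_{k ≥ 1} ⌊n / p^k⌋. For p = 47, n = 1981, the terms are:
  ⌊1981/47^1⌋ = ⌊1981/47⌋ = 42
(the next term ⌊1981/47^2⌋ = 0, terminating the sum). Summing: v_47(1981!) = 42 = 42.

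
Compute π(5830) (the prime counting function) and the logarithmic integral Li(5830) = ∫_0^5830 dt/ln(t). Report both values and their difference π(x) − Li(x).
π(5830) = 765;  Li(5830) ≈ 780.84;  π(x) − Li(x) ≈ -15.84.

Direct count of primes ≤ 5830 gives π(5830) = 765. Numerical evaluation of the logarithmic integral gives Li(5830) ≈ 780.84. The difference π(x) − Li(x) ≈ -15.84 is typically negative for small/moderate x (Li(x) overestimates), though Littlewood's theorem shows this sign changes infinitely often.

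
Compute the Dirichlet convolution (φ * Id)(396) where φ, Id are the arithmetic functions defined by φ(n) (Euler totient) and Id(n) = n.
(φ * Id)(396) = 3528

Divisors of 396: [1, 2, 3, 4, 6, 9, 11, 12, 18, 22, 33, 36, 44, 66, 99, 132, 198, 396]. For each d | 396:
  d = 1: φ(1) · Id(396/1) = 1 · 396 = 396
  d = 2: φ(2) · Id(396/2) = 1 · 198 = 198
  d = 3: φ(3) · Id(396/3) = 2 · 132 = 264
  d = 4: φ(4) · Id(396/4) = 2 · 99 = 198
  d = 6: φ(6) · Id(396/6) = 2 · 66 = 132
  d = 9: φ(9) · Id(396/9) = 6 · 44 = 264
  d = 11: φ(11) · Id(396/11) = 10 · 36 = 360
  d = 12: φ(12) · Id(396/12) = 4 · 33 = 132
  d = 18: φ(18) · Id(396/18) = 6 · 22 = 132
  d = 22: φ(22) · Id(396/22) = 10 · 18 = 180
  d = 33: φ(33) · Id(396/33) = 20 · 12 = 240
  d = 36: φ(36) · Id(396/36) = 12 · 11 = 132
  d = 44: φ(44) · Id(396/44) = 20 · 9 = 180
  d = 66: φ(66) · Id(396/66) = 20 · 6 = 120
  d = 99: φ(99) · Id(396/99) = 60 · 4 = 240
  d = 132: φ(132) · Id(396/132) = 40 · 3 = 120
  d = 198: φ(198) · Id(396/198) = 60 · 2 = 120
  d = 396: φ(396) · Id(396/396) = 120 · 1 = 120
Summing: (φ * Id)(396) = 396 + 198 + 264 + 198 + 132 + 264 + 360 + 132 + 132 + 180 + 240 + 132 + 180 + 120 + 240 + 120 + 120 + 120 = 3528.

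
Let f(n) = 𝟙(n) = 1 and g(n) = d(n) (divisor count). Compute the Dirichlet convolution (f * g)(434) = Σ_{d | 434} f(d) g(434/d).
(𝟙 * d)(434) = 27

Divisors of 434: [1, 2, 7, 14, 31, 62, 217, 434]. For each d | 434:
  d = 1: 𝟙(1) · d(434/1) = 1 · 8 = 8
  d = 2: 𝟙(2) · d(434/2) = 1 · 4 = 4
  d = 7: 𝟙(7) · d(434/7) = 1 · 4 = 4
  d = 14: 𝟙(14) · d(434/14) = 1 · 2 = 2
  d = 31: 𝟙(31) · d(434/31) = 1 · 4 = 4
  d = 62: 𝟙(62) · d(434/62) = 1 · 2 = 2
  d = 217: 𝟙(217) · d(434/217) = 1 · 2 = 2
  d = 434: 𝟙(434) · d(434/434) = 1 · 1 = 1
Summing: (𝟙 * d)(434) = 8 + 4 + 4 + 2 + 4 + 2 + 2 + 1 = 27.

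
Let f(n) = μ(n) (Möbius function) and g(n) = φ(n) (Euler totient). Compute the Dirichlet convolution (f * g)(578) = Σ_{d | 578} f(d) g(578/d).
(μ * φ)(578) = 0

Divisors of 578: [1, 2, 17, 34, 289, 578]. For each d | 578:
  d = 1: μ(1) · φ(578/1) = 1 · 272 = 272
  d = 2: μ(2) · φ(578/2) = -1 · 272 = -272
  d = 17: μ(17) · φ(578/17) = -1 · 16 = -16
  d = 34: μ(34) · φ(578/34) = 1 · 16 = 16
  d = 289: μ(289) · φ(578/289) = 0 · 1 = 0
  d = 578: μ(578) · φ(578/578) = 0 · 1 = 0
Summing: (μ * φ)(578) = 272 + -272 + -16 + 16 + 0 + 0 = 0.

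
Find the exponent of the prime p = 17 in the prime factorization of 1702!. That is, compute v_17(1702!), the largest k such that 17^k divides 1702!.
v_17(1702!) = 105

Legendre's formula: v_p(n!) = Σ_{k ≥ 1} ⌊n / p^k⌋. For p = 17, n = 1702, the terms are:
  ⌊1702/17^1⌋ = ⌊1702/17⌋ = 100
  ⌊1702/17^2⌋ = ⌊1702/289⌋ = 5
(the next term ⌊1702/17^3⌋ = 0, terminating the sum). Summing: v_17(1702!) = 100 + 5 = 105.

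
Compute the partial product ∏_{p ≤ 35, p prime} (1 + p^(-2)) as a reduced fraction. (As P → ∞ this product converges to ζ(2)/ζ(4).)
∏ = 7292191856800000/4827887490090357

The primes p ≤ 35 are [2, 3, 5, 7, 11, 13, 17, 19, 23, 29, 31]. For each, (1 + 1/p^2) = (p^2 + 1)/p^2. Multiplying these fractions over p ∈ [2, 3, 5, 7, 11, 13, 17, 19, 23, 29, 31] gives 7292191856800000/4827887490090357. (In the limit P → ∞ this tends to ζ(2)/ζ(4).)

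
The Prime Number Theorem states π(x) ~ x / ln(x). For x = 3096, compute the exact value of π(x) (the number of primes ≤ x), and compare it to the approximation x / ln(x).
π(3096) = 442;  x/ln(x) ≈ 385.18;  relative error ≈ 12.86%.

Directly count primes up to 3096: π(3096) = 442. The PNT approximation gives 3096/ln(3096) ≈ 3096/8.03787 ≈ 385.18. Relative error (π(x) − x/ln(x)) / π(x) ≈ 12.86%; the approximation is known to undercount slightly (Li(x) is a better estimate).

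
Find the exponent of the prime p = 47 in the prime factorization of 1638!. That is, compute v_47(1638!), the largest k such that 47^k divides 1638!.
v_47(1638!) = 34

Legendre's formula: v_p(n!) = Σ_{k ≥ 1} ⌊n / p^k⌋. For p = 47, n = 1638, the terms are:
  ⌊1638/47^1⌋ = ⌊1638/47⌋ = 34
(the next term ⌊1638/47^2⌋ = 0, terminating the sum). Summing: v_47(1638!) = 34 = 34.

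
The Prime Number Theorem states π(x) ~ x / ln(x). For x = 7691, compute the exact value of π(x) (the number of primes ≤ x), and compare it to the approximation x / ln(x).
π(7691) = 976;  x/ln(x) ≈ 859.54;  relative error ≈ 11.93%.

Directly count primes up to 7691: π(7691) = 976. The PNT approximation gives 7691/ln(7691) ≈ 7691/8.94781 ≈ 859.54. Relative error (π(x) − x/ln(x)) / π(x) ≈ 11.93%; the approximation is known to undercount slightly (Li(x) is a better estimate).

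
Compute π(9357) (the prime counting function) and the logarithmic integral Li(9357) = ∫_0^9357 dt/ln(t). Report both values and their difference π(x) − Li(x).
π(9357) = 1158;  Li(9357) ≈ 1176.07;  π(x) − Li(x) ≈ -18.07.

Direct count of primes ≤ 9357 gives π(9357) = 1158. Numerical evaluation of the logarithmic integral gives Li(9357) ≈ 1176.07. The difference π(x) − Li(x) ≈ -18.07 is typically negative for small/moderate x (Li(x) overestimates), though Littlewood's theorem shows this sign changes infinitely often.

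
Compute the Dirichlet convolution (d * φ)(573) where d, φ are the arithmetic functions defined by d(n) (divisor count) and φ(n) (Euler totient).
(d * φ)(573) = 768

Divisors of 573: [1, 3, 191, 573]. For each d | 573:
  d = 1: d(1) · φ(573/1) = 1 · 380 = 380
  d = 3: d(3) · φ(573/3) = 2 · 190 = 380
  d = 191: d(191) · φ(573/191) = 2 · 2 = 4
  d = 573: d(573) · φ(573/573) = 4 · 1 = 4
Summing: (d * φ)(573) = 380 + 380 + 4 + 4 = 768.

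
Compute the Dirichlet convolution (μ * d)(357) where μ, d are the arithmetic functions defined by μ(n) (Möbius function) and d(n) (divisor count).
(μ * d)(357) = 1

Divisors of 357: [1, 3, 7, 17, 21, 51, 119, 357]. For each d | 357:
  d = 1: μ(1) · d(357/1) = 1 · 8 = 8
  d = 3: μ(3) · d(357/3) = -1 · 4 = -4
  d = 7: μ(7) · d(357/7) = -1 · 4 = -4
  d = 17: μ(17) · d(357/17) = -1 · 4 = -4
  d = 21: μ(21) · d(357/21) = 1 · 2 = 2
  d = 51: μ(51) · d(357/51) = 1 · 2 = 2
  d = 119: μ(119) · d(357/119) = 1 · 2 = 2
  d = 357: μ(357) · d(357/357) = -1 · 1 = -1
Summing: (μ * d)(357) = 8 + -4 + -4 + -4 + 2 + 2 + 2 + -1 = 1.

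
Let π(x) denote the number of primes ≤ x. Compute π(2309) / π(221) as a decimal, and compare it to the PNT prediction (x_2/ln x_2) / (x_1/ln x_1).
π(2309)/π(221) = 343/47 ≈ 7.2979;  PNT prediction ≈ 7.2825.

π(221) = 47 and π(2309) = 343, so π(2309)/π(221) ≈ 7.2979. The PNT-predicted ratio is (2309/ln(2309)) / (221/ln(221)) ≈ 7.2825. The two agree to within a few percent, as expected.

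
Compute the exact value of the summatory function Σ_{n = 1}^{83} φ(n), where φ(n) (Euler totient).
Σ_{n ≤ 83} φ(n) = 2142

Compute φ(n) for each 1 ≤ n ≤ 83: φ(1) = 1, φ(2) = 1, φ(3) = 2, φ(4) = 2, φ(5) = 4, φ(6) = 2, φ(7) = 6, φ(8) = 4, φ(9) = 6, φ(10) = 4, φ(11) = 10, φ(12) = 4, φ(13) = 12, φ(14) = 6, φ(15) = 8, φ(16) = 8, φ(17) = 16, φ(18) = 6, φ(19) = 18, φ(20) = 8, φ(21) = 12, φ(22) = 10, φ(23) = 22, φ(24) = 8, φ(25) = 20, φ(26) = 12, φ(27) = 18, φ(28) = 12, φ(29) = 28, φ(30) = 8, φ(31) = 30, φ(32) = 16, φ(33) = 20, φ(34) = 16, φ(35) = 24, φ(36) = 12, φ(37) = 36, φ(38) = 18, φ(39) = 24, φ(40) = 16, φ(41) = 40, φ(42) = 12, φ(43) = 42, φ(44) = 20, φ(45) = 24, φ(46) = 22, φ(47) = 46, φ(48) = 16, φ(49) = 42, φ(50) = 20, φ(51) = 32, φ(52) = 24, φ(53) = 52, φ(54) = 18, φ(55) = 40, φ(56) = 24, φ(57) = 36, φ(58) = 28, φ(59) = 58, φ(60) = 16, φ(61) = 60, φ(62) = 30, φ(63) = 36, φ(64) = 32, φ(65) = 48, φ(66) = 20, φ(67) = 66, φ(68) = 32, φ(69) = 44, φ(70) = 24, φ(71) = 70, φ(72) = 24, φ(73) = 72, φ(74) = 36, φ(75) = 40, φ(76) = 36, φ(77) = 60, φ(78) = 24, φ(79) = 78, φ(80) = 32, φ(81) = 54, φ(82) = 40, φ(83) = 82. Summing all 83 values: 2142. (Average order: Σ_{n ≤ x} φ(n) ~ (3/π²) x². For x = 83, (3/π²)·83² ≈ 2094.00.)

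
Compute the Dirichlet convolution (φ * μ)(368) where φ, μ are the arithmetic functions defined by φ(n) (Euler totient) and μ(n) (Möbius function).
(φ * μ)(368) = 84

Divisors of 368: [1, 2, 4, 8, 16, 23, 46, 92, 184, 368]. For each d | 368:
  d = 1: φ(1) · μ(368/1) = 1 · 0 = 0
  d = 2: φ(2) · μ(368/2) = 1 · 0 = 0
  d = 4: φ(4) · μ(368/4) = 2 · 0 = 0
  d = 8: φ(8) · μ(368/8) = 4 · 1 = 4
  d = 16: φ(16) · μ(368/16) = 8 · -1 = -8
  d = 23: φ(23) · μ(368/23) = 22 · 0 = 0
  d = 46: φ(46) · μ(368/46) = 22 · 0 = 0
  d = 92: φ(92) · μ(368/92) = 44 · 0 = 0
  d = 184: φ(184) · μ(368/184) = 88 · -1 = -88
  d = 368: φ(368) · μ(368/368) = 176 · 1 = 176
Summing: (φ * μ)(368) = 0 + 0 + 0 + 4 + -8 + 0 + 0 + 0 + -88 + 176 = 84.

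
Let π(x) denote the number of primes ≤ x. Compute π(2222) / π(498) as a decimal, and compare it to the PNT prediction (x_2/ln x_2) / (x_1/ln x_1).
π(2222)/π(498) = 331/94 ≈ 3.5213;  PNT prediction ≈ 3.5959.

π(498) = 94 and π(2222) = 331, so π(2222)/π(498) ≈ 3.5213. The PNT-predicted ratio is (2222/ln(2222)) / (498/ln(498)) ≈ 3.5959. The two agree to within a few percent, as expected.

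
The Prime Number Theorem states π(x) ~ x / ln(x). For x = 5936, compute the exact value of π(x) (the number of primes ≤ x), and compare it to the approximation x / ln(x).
π(5936) = 779;  x/ln(x) ≈ 683.18;  relative error ≈ 12.30%.

Directly count primes up to 5936: π(5936) = 779. The PNT approximation gives 5936/ln(5936) ≈ 5936/8.68879 ≈ 683.18. Relative error (π(x) − x/ln(x)) / π(x) ≈ 12.30%; the approximation is known to undercount slightly (Li(x) is a better estimate).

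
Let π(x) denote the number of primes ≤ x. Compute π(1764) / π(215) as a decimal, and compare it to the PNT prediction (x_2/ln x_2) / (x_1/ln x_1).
π(1764)/π(215) = 274/47 ≈ 5.8298;  PNT prediction ≈ 5.8946.

π(215) = 47 and π(1764) = 274, so π(1764)/π(215) ≈ 5.8298. The PNT-predicted ratio is (1764/ln(1764)) / (215/ln(215)) ≈ 5.8946. The two agree to within a few percent, as expected.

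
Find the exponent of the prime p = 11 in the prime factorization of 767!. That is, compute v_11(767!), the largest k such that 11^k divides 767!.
v_11(767!) = 75

Legendre's formula: v_p(n!) = Σ_{k ≥ 1} ⌊n / p^k⌋. For p = 11, n = 767, the terms are:
  ⌊767/11^1⌋ = ⌊767/11⌋ = 69
  ⌊767/11^2⌋ = ⌊767/121⌋ = 6
(the next term ⌊767/11^3⌋ = 0, terminating the sum). Summing: v_11(767!) = 69 + 6 = 75.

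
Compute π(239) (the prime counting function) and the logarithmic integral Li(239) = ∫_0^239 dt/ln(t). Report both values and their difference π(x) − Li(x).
π(239) = 52;  Li(239) ≈ 57.43;  π(x) − Li(x) ≈ -5.43.

Direct count of primes ≤ 239 gives π(239) = 52. Numerical evaluation of the logarithmic integral gives Li(239) ≈ 57.43. The difference π(x) − Li(x) ≈ -5.43 is typically negative for small/moderate x (Li(x) overestimates), though Littlewood's theorem shows this sign changes infinitely often.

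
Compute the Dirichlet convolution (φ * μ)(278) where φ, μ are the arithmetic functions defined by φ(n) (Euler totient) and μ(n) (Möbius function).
(φ * μ)(278) = 0

Divisors of 278: [1, 2, 139, 278]. For each d | 278:
  d = 1: φ(1) · μ(278/1) = 1 · 1 = 1
  d = 2: φ(2) · μ(278/2) = 1 · -1 = -1
  d = 139: φ(139) · μ(278/139) = 138 · -1 = -138
  d = 278: φ(278) · μ(278/278) = 138 · 1 = 138
Summing: (φ * μ)(278) = 1 + -1 + -138 + 138 = 0.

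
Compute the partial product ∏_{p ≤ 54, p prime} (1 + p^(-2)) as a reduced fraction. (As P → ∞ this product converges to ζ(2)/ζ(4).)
∏ = 5396954168104720000000000/3563579332076505044832837

The primes p ≤ 54 are [2, 3, 5, 7, 11, 13, 17, 19, 23, 29, 31, 37, 41, 43, 47, 53]. For each, (1 + 1/p^2) = (p^2 + 1)/p^2. Multiplying these fractions over p ∈ [2, 3, 5, 7, 11, 13, 17, 19, 23, 29, 31, 37, 41, 43, 47, 53] gives 5396954168104720000000000/3563579332076505044832837. (In the limit P → ∞ this tends to ζ(2)/ζ(4).)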